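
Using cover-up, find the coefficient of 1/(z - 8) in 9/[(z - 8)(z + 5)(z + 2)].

Cover (z - 8), set z=8: 9/[(8 + 5)(8 + 2)] = 9/130


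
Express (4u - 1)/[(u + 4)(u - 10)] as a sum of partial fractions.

At u=-4: α = (4·(-4) - 1)/(-4 - 10) = 17/14. At u=10: β = (4·10 - 1)/(10 + 4) = 39/14
Result: (17/14)/(u + 4) + (39/14)/(u - 10)


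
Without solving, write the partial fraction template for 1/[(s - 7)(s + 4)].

Distinct linear factors: A/(s - 7) + B/(s + 4)


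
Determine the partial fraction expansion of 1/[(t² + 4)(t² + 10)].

Coefficient matching gives α = γ = 0, β = 1/(10-4) = 1/6, δ = -β = -1/6
Result: (1/6)/(t² + 4) - (1/6)/(t² + 10)


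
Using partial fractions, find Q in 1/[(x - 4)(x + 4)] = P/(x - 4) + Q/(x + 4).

Cover-up at x = -4: Q = 1/(-4 - 4) = -1/8


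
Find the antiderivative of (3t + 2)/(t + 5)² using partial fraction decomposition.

Decompose: α = 3, β = 3·(-5) + 2 = -13, so (3t + 2)/(t + 5)² = 3/(t + 5) - 13/(t + 5)². Integrate: ∫ α/(t + 5) dt = 3 ln|(t + 5)|; ∫ β/(t + 5)² dt = 13/(t + 5). Sum: 3 ln|(t + 5)| + 13/(t + 5) + C


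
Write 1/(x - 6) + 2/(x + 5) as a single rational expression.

Common denominator (x - 6)(x + 5). Numerator: 1(x + 5) + 2(x - 6) = (x + 5) + (2x - 12) = 3x - 7
Result: (3x - 7)/[(x - 6)(x + 5)]


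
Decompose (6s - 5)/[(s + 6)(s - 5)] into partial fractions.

At s=-6: A = (6·(-6) - 5)/(-6 - 5) = 41/11. At s=5: B = (6·5 - 5)/(5 + 6) = 25/11
Result: (41/11)/(s + 6) + (25/11)/(s - 5)


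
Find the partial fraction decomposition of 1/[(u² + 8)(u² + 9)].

Coefficient matching gives P = R = 0, Q = 1/(9-8) = 1, S = -Q = -1
Result: 1/(u² + 8) - 1/(u² + 9)


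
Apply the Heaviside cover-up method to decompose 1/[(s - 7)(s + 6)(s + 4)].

Cover (s - 7), s=7: A = 1/[(7 + 6)(7 + 4)] = 1/143. Cover (s + 6), s=-6: B = 1/[(-6 - 7)(-6 + 4)] = 1/26. Cover (s + 4), s=-4: C = 1/[(-4 - 7)(-4 + 6)] = -1/22.
Result: (1/143)/(s - 7) + (1/26)/(s + 6) - (1/22)/(s + 4)


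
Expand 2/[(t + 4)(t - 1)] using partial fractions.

2/(t + 4)(t - 1) = α/(t + 4) + β/(t - 1). α = 2/(-4 - 1) = -2/5, β = 2/(1 + 4) = 2/5
Result: (-2/5)/(t + 4) + (2/5)/(t - 1)


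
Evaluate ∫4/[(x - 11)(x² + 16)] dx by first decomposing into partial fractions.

Cover-up at x=11: α = 4/(11²+16) = 4/137. Coeff matching: β = -4/137, γ = -44/137. Decomposition: (4/137)/(x - 11) - ((4/137)x + 44/137)/(x² + 16). Integrate: linear → ln, quadratic → (1/2)ln + arctan: (4/137) ln|(x - 11)| - (2/137) ln(x² + 16) - (11/137) arctan(x/4) + C


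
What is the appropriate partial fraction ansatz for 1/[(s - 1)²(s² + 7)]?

Repeated linear + quadratic: α/(s - 1) + β/(s - 1)² + (γs + δ)/(s² + 7)


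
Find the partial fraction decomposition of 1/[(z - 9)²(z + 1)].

Cover-up at z=-1: C = 1/(-1 - 9)² = 1/100. Cover-up at z=9: B = 1/(9 + 1) = 1/10. Comparing z² coeff: A = -C = -1/100
Result: (-1/100)/(z - 9) + (1/10)/(z - 9)² + (1/100)/(z + 1)


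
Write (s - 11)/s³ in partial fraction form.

(s - 11) = As² + Bs + C. At s = 0: C = 1·0 - 11 = -11. Coefficients: A = 0, B = 1
Result: 1/s² - 11/s³


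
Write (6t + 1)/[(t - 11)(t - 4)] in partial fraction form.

At t=11: A = (6·11 + 1)/(11 - 4) = 67/7. At t=4: B = (6·4 + 1)/(4 - 11) = -25/7
Result: (67/7)/(t - 11) - (25/7)/(t - 4)


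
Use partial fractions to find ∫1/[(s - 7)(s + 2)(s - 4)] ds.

Cover-up: P = 1/27, Q = 1/54, R = -1/18. Decomposition: (1/27)/(s - 7) + (1/54)/(s + 2) - (1/18)/(s - 4). Integrate each term: (1/27) ln|(s - 7)| + (1/54) ln|(s + 2)| - (1/18) ln|(s - 4)| + C


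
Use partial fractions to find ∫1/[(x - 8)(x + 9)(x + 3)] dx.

Cover-up: P = 1/187, Q = 1/102, R = -1/66. Decomposition: (1/187)/(x - 8) + (1/102)/(x + 9) - (1/66)/(x + 3). Integrate each term: (1/187) ln|(x - 8)| + (1/102) ln|(x + 9)| - (1/66) ln|(x + 3)| + C


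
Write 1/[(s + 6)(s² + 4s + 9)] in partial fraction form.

Cover-up at s = -6: α = 1/((-6)² + 4·(-6) + 9) = 1/21. Then β = -α = -1/21, γ = -α·(4 - 6) = 2/21
Result: (1/21)/(s + 6) - ((1/21)s - 2/21)/(s² + 4s + 9)


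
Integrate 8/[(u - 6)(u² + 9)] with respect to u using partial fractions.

Cover-up at u=6: A = 8/(6²+9) = 8/45. Coeff matching: B = -8/45, C = -16/15. Decomposition: (8/45)/(u - 6) - ((8/45)u + 16/15)/(u² + 9). Integrate: linear → ln, quadratic → (1/2)ln + arctan: (8/45) ln|(u - 6)| - (4/45) ln(u² + 9) - (16/45) arctan(u/3) + C


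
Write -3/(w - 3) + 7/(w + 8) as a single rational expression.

Common denominator (w - 3)(w + 8). Numerator: -3(w + 8) + 7(w - 3) = (-3w - 24) + (7w - 21) = 4w - 45
Result: (4w - 45)/[(w - 3)(w + 8)]


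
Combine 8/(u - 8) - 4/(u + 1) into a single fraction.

Common denominator (u - 8)(u + 1). Numerator: 8(u + 1) - 4(u - 8) = (8u + 8) - (4u - 32) = 4u + 40
Result: (4u + 40)/[(u - 8)(u + 1)]


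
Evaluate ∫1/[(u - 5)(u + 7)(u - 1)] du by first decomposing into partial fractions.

Cover-up: A = 1/48, B = 1/96, C = -1/32. Decomposition: (1/48)/(u - 5) + (1/96)/(u + 7) - (1/32)/(u - 1). Integrate each term: (1/48) ln|(u - 5)| + (1/96) ln|(u + 7)| - (1/32) ln|(u - 1)| + C


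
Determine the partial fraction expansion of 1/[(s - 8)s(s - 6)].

Using cover-up method: α = 1/16, β = 1/48, γ = -1/12
Result: (1/16)/(s - 8) + (1/48)/s - (1/12)/(s - 6)


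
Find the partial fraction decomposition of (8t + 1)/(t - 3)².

(8t + 1) = α(t - 3) + β. At t = 3: β = 8·3 + 1 = 25. Coeff of t: α = 8
Result: 8/(t - 3) + 25/(t - 3)²


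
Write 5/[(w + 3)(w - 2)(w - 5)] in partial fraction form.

Using cover-up method: P = 1/8, Q = -1/3, R = 5/24
Result: (1/8)/(w + 3) - (1/3)/(w - 2) + (5/24)/(w - 5)


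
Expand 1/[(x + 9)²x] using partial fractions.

Cover-up at x=0: γ = 1/(0 + 9)² = 1/81. Cover-up at x=-9: β = 1/(-9 - 0) = -1/9. Comparing x² coeff: α = -γ = -1/81
Result: (-1/81)/(x + 9) - (1/9)/(x + 9)² + (1/81)/x


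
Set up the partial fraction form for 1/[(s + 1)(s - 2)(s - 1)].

Three distinct linear factors: P/(s + 1) + Q/(s - 2) + R/(s - 1)


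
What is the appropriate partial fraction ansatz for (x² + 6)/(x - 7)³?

Repeated linear factor (power 3): A/(x - 7) + B/(x - 7)² + C/(x - 7)³


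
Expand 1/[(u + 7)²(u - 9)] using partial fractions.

Cover-up at u=9: γ = 1/(9 + 7)² = 1/256. Cover-up at u=-7: β = 1/(-7 - 9) = -1/16. Comparing u² coeff: α = -γ = -1/256
Result: (-1/256)/(u + 7) - (1/16)/(u + 7)² + (1/256)/(u - 9)


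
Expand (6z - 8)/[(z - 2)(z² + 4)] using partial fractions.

At z=2: α = (6·2 - 8)/(2² + 4) = 1/2. β = -α = -1/2, γ = 6 - 2·α = 5
Result: (1/2)/(z - 2) - ((1/2)z - 5)/(z² + 4)


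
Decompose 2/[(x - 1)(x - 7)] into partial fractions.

2/(x - 1)(x - 7) = α/(x - 1) + β/(x - 7). α = 2/(1 - 7) = -1/3, β = 2/(7 - 1) = 1/3
Result: (-1/3)/(x - 1) + (1/3)/(x - 7)


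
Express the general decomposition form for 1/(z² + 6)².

Repeated quadratic factor: (Pz + Q)/(z² + 6) + (Rz + S)/(z² + 6)²


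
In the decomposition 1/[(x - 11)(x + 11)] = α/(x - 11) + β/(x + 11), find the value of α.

Cover-up at x = 11: α = 1/(11 + 11) = 1/22


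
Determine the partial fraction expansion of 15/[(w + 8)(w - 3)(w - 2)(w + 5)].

Using Heaviside cover-up: (-1/22)/(w + 8) + (15/88)/(w - 3) - (3/14)/(w - 2) + (5/56)/(w + 5)


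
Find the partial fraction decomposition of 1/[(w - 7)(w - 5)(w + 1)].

Using cover-up method: A = 1/16, B = -1/12, C = 1/48
Result: (1/16)/(w - 7) - (1/12)/(w - 5) + (1/48)/(w + 1)


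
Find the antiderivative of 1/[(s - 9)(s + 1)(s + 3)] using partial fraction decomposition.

Cover-up: α = 1/120, β = -1/20, γ = 1/24. Decomposition: (1/120)/(s - 9) - (1/20)/(s + 1) + (1/24)/(s + 3). Integrate each term: (1/120) ln|(s - 9)| - (1/20) ln|(s + 1)| + (1/24) ln|(s + 3)| + C


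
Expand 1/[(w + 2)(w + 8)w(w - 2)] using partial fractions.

Using Heaviside cover-up: (1/48)/(w + 2) - (1/480)/(w + 8) - (1/32)/w + (1/80)/(w - 2)


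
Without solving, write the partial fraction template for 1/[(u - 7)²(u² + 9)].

Repeated linear + quadratic: P/(u - 7) + Q/(u - 7)² + (Ru + S)/(u² + 9)


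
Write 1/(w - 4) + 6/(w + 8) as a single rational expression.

Common denominator (w - 4)(w + 8). Numerator: 1(w + 8) + 6(w - 4) = (w + 8) + (6w - 24) = 7w - 16
Result: (7w - 16)/[(w - 4)(w + 8)]


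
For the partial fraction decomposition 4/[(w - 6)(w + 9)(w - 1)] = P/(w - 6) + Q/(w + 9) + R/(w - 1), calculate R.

Cover-up at w = 1: R = 4/[(1 - 6)(1 + 9)] = 4/[(-5)(10)] = -4/50 = -2/25


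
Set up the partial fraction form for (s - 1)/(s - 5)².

Repeated linear factor: α/(s - 5) + β/(s - 5)²


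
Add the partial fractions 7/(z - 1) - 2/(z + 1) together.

Common denominator (z - 1)(z + 1). Numerator: 7(z + 1) - 2(z - 1) = (7z + 7) - (2z - 2) = 5z + 9
Result: (5z + 9)/[(z - 1)(z + 1)]


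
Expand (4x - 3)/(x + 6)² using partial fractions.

(4x - 3) = α(x + 6) + β. At x = -6: β = 4·(-6) - 3 = -27. Coeff of x: α = 4
Result: 4/(x + 6) - 27/(x + 6)²


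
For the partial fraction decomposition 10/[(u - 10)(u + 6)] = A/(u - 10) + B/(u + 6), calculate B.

Cover-up at u = -6: B = 10/(-6 - 10) = -10/16 = -5/8


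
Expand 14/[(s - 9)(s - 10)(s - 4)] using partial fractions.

Using cover-up method: A = -14/5, B = 7/3, C = 7/15
Result: (-14/5)/(s - 9) + (7/3)/(s - 10) + (7/15)/(s - 4)


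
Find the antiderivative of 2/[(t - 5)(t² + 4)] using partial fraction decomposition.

Cover-up at t=5: α = 2/(5²+4) = 2/29. Coeff matching: β = -2/29, γ = -10/29. Decomposition: (2/29)/(t - 5) - ((2/29)t + 10/29)/(t² + 4). Integrate: linear → ln, quadratic → (1/2)ln + arctan: (2/29) ln|(t - 5)| - (1/29) ln(t² + 4) - (5/29) arctan(t/2) + C


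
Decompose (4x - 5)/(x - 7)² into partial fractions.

(4x - 5) = α(x - 7) + β. At x = 7: β = 4·7 - 5 = 23. Coeff of x: α = 4
Result: 4/(x - 7) + 23/(x - 7)²


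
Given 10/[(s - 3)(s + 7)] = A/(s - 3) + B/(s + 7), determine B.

Cover-up at s = -7: B = 10/(-7 - 3) = -10/10 = -1


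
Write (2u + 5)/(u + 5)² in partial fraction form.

(2u + 5) = A(u + 5) + B. At u = -5: B = 2·(-5) + 5 = -5. Coeff of u: A = 2
Result: 2/(u + 5) - 5/(u + 5)²


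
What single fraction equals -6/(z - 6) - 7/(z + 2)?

Common denominator (z - 6)(z + 2). Numerator: -6(z + 2) - 7(z - 6) = (-6z - 12) - (7z - 42) = -13z + 30
Result: (-13z + 30)/[(z - 6)(z + 2)]


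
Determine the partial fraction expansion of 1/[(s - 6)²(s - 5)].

Cover-up at s=5: γ = 1/(5 - 6)² = 1. Cover-up at s=6: β = 1/(6 - 5) = 1. Comparing s² coeff: α = -γ = -1
Result: -1/(s - 6) + 1/(s - 6)² + 1/(s - 5)


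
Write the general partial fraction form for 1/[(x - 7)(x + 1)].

Distinct linear factors: A/(x - 7) + B/(x + 1)


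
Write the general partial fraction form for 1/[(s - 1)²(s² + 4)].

Repeated linear + quadratic: P/(s - 1) + Q/(s - 1)² + (Rs + S)/(s² + 4)


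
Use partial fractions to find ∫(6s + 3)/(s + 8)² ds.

Decompose: A = 6, B = 6·(-8) + 3 = -45, so (6s + 3)/(s + 8)² = 6/(s + 8) - 45/(s + 8)². Integrate: ∫ A/(s + 8) ds = 6 ln|(s + 8)|; ∫ B/(s + 8)² ds = 45/(s + 8). Sum: 6 ln|(s + 8)| + 45/(s + 8) + C


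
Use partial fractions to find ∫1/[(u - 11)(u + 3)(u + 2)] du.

Cover-up: P = 1/182, Q = 1/14, R = -1/13. Decomposition: (1/182)/(u - 11) + (1/14)/(u + 3) - (1/13)/(u + 2). Integrate each term: (1/182) ln|(u - 11)| + (1/14) ln|(u + 3)| - (1/13) ln|(u + 2)| + C


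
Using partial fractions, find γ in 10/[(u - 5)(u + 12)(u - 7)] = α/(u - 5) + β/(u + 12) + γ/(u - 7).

Cover-up at u = 7: γ = 10/[(7 - 5)(7 + 12)] = 10/[(2)(19)] = 10/38 = 5/19


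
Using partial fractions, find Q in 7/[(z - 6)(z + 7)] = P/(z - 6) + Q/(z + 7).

Cover-up at z = -7: Q = 7/(-7 - 6) = -7/13


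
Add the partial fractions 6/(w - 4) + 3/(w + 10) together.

Common denominator (w - 4)(w + 10). Numerator: 6(w + 10) + 3(w - 4) = (6w + 60) + (3w - 12) = 9w + 48
Result: (9w + 48)/[(w - 4)(w + 10)]


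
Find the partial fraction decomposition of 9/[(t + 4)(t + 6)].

9/(t + 4)(t + 6) = A/(t + 4) + B/(t + 6). A = 9/(-4 + 6) = 9/2, B = 9/(-6 + 4) = -9/2
Result: (9/2)/(t + 4) - (9/2)/(t + 6)


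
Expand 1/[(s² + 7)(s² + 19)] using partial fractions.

Coefficient matching gives A = C = 0, B = 1/(19-7) = 1/12, D = -B = -1/12
Result: (1/12)/(s² + 7) - (1/12)/(s² + 19)


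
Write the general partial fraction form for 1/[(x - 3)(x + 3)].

Distinct linear factors: A/(x - 3) + B/(x + 3)


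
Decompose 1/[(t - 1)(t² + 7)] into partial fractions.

Cover-up at t = 1: A = 1/(1² + 7) = 1/8. Then B = -A = -1/8, C = -A·(0 + 1) = -1/8
Result: (1/8)/(t - 1) - ((1/8)t + 1/8)/(t² + 7)


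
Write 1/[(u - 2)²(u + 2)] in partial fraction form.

Cover-up at u=-2: C = 1/(-2 - 2)² = 1/16. Cover-up at u=2: B = 1/(2 + 2) = 1/4. Comparing u² coeff: A = -C = -1/16
Result: (-1/16)/(u - 2) + (1/4)/(u - 2)² + (1/16)/(u + 2)


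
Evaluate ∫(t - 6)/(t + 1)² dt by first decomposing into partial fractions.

Decompose: P = 1, Q = 1·(-1) - 6 = -7, so (t - 6)/(t + 1)² = 1/(t + 1) - 7/(t + 1)². Integrate: ∫ P/(t + 1) dt = ln|(t + 1)|; ∫ Q/(t + 1)² dt = 7/(t + 1). Sum: ln|(t + 1)| + 7/(t + 1) + C


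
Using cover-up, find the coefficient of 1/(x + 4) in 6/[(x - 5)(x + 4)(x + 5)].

Cover (x + 4), set x=-4: 6/[(-4 - 5)(-4 + 5)] = -2/3


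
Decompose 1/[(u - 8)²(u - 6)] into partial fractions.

Cover-up at u=6: C = 1/(6 - 8)² = 1/4. Cover-up at u=8: B = 1/(8 - 6) = 1/2. Comparing u² coeff: A = -C = -1/4
Result: (-1/4)/(u - 8) + (1/2)/(u - 8)² + (1/4)/(u - 6)


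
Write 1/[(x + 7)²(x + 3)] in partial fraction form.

Cover-up at x=-3: C = 1/(-3 + 7)² = 1/16. Cover-up at x=-7: B = 1/(-7 + 3) = -1/4. Comparing x² coeff: A = -C = -1/16
Result: (-1/16)/(x + 7) - (1/4)/(x + 7)² + (1/16)/(x + 3)


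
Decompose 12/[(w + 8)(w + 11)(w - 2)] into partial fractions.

Using cover-up method: A = -2/5, B = 4/13, C = 6/65
Result: (-2/5)/(w + 8) + (4/13)/(w + 11) + (6/65)/(w - 2)


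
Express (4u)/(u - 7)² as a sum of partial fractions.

(4u) = α(u - 7) + β. At u = 7: β = 4·7 + 0 = 28. Coeff of u: α = 4
Result: 4/(u - 7) + 28/(u - 7)²


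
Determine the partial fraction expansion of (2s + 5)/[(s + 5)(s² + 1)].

At s=-5: P = (2·(-5) + 5)/((-5)² + 1) = -5/26. Q = -P = 5/26, R = 2 - (-5)·P = 27/26
Result: (-5/26)/(s + 5) + ((5/26)s + 27/26)/(s² + 1)


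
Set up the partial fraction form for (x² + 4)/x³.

Repeated linear factor (power 3): A/x + B/x² + C/x³


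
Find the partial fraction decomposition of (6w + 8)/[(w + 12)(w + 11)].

At w=-12: A = (6·(-12) + 8)/(-12 + 11) = 64. At w=-11: B = (6·(-11) + 8)/(-11 + 12) = -58
Result: 64/(w + 12) - 58/(w + 11)


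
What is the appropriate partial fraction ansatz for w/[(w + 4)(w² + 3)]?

Linear + irreducible quadratic: α/(w + 4) + (βw + γ)/(w² + 3)


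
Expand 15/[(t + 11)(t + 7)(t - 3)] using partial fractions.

Using cover-up method: α = 15/56, β = -3/8, γ = 3/28
Result: (15/56)/(t + 11) - (3/8)/(t + 7) + (3/28)/(t - 3)


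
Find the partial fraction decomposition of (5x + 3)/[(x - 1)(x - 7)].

At x=1: P = (5·1 + 3)/(1 - 7) = -4/3. At x=7: Q = (5·7 + 3)/(7 - 1) = 19/3
Result: (-4/3)/(x - 1) + (19/3)/(x - 7)


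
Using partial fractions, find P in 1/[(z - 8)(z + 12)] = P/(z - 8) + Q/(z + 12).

Cover-up at z = 8: P = 1/(8 + 12) = 1/20


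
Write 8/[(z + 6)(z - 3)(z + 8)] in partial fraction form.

Using cover-up method: A = -4/9, B = 8/99, C = 4/11
Result: (-4/9)/(z + 6) + (8/99)/(z - 3) + (4/11)/(z + 8)


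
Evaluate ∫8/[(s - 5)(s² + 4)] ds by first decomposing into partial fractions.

Cover-up at s=5: P = 8/(5²+4) = 8/29. Coeff matching: Q = -8/29, R = -40/29. Decomposition: (8/29)/(s - 5) - ((8/29)s + 40/29)/(s² + 4). Integrate: linear → ln, quadratic → (1/2)ln + arctan: (8/29) ln|(s - 5)| - (4/29) ln(s² + 4) - (20/29) arctan(s/2) + C


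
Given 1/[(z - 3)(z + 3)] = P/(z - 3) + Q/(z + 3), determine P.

Cover-up at z = 3: P = 1/(3 + 3) = 1/6


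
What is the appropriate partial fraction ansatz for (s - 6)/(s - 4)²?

Repeated linear factor: P/(s - 4) + Q/(s - 4)²


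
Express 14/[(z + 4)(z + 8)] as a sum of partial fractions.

14/(z + 4)(z + 8) = P/(z + 4) + Q/(z + 8). P = 14/(-4 + 8) = 7/2, Q = 14/(-8 + 4) = -7/2
Result: (7/2)/(z + 4) - (7/2)/(z + 8)


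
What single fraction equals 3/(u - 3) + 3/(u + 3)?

Common denominator (u - 3)(u + 3). Numerator: 3(u + 3) + 3(u - 3) = (3u + 9) + (3u - 9) = 6u
Result: (6u)/[(u - 3)(u + 3)]


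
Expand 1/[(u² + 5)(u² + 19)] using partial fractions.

Coefficient matching gives P = R = 0, Q = 1/(19-5) = 1/14, S = -Q = -1/14
Result: (1/14)/(u² + 5) - (1/14)/(u² + 19)


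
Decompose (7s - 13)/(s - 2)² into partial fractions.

(7s - 13) = P(s - 2) + Q. At s = 2: Q = 7·2 - 13 = 1. Coeff of s: P = 7
Result: 7/(s - 2) + 1/(s - 2)²


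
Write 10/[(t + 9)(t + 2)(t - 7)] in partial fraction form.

Using cover-up method: α = 5/56, β = -10/63, γ = 5/72
Result: (5/56)/(t + 9) - (10/63)/(t + 2) + (5/72)/(t - 7)


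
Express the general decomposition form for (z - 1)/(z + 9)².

Repeated linear factor: A/(z + 9) + B/(z + 9)²


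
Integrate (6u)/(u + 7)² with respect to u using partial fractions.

Decompose: P = 6, Q = 6·(-7) + 0 = -42, so (6u)/(u + 7)² = 6/(u + 7) - 42/(u + 7)². Integrate: ∫ P/(u + 7) du = 6 ln|(u + 7)|; ∫ Q/(u + 7)² du = 42/(u + 7). Sum: 6 ln|(u + 7)| + 42/(u + 7) + C


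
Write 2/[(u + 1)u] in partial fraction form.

2/(u + 1)u = A/(u + 1) + B/u. A = 2/(-1 - 0) = -2, B = 2/(0 + 1) = 2
Result: -2/(u + 1) + 2/u


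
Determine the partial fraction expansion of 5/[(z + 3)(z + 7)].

5/(z + 3)(z + 7) = α/(z + 3) + β/(z + 7). α = 5/(-3 + 7) = 5/4, β = 5/(-7 + 3) = -5/4
Result: (5/4)/(z + 3) - (5/4)/(z + 7)


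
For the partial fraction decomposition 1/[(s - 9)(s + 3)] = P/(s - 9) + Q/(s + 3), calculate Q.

Cover-up at s = -3: Q = 1/(-3 - 9) = -1/12


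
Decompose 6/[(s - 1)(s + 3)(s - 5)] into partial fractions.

Using cover-up method: A = -3/8, B = 3/16, C = 3/16
Result: (-3/8)/(s - 1) + (3/16)/(s + 3) + (3/16)/(s - 5)


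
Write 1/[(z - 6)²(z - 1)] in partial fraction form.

Cover-up at z=1: γ = 1/(1 - 6)² = 1/25. Cover-up at z=6: β = 1/(6 - 1) = 1/5. Comparing z² coeff: α = -γ = -1/25
Result: (-1/25)/(z - 6) + (1/5)/(z - 6)² + (1/25)/(z - 1)


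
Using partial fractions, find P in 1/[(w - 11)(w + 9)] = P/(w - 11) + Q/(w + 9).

Cover-up at w = 11: P = 1/(11 + 9) = 1/20


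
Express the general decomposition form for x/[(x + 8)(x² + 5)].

Linear + irreducible quadratic: α/(x + 8) + (βx + γ)/(x² + 5)


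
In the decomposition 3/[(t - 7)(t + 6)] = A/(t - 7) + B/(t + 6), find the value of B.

Cover-up at t = -6: B = 3/(-6 - 7) = -3/13


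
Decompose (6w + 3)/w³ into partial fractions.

(6w + 3) = αw² + βw + γ. At w = 0: γ = 6·0 + 3 = 3. Coefficients: α = 0, β = 6
Result: 6/w² + 3/w³


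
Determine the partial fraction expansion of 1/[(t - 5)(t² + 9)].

Cover-up at t = 5: A = 1/(5² + 9) = 1/34. Then B = -A = -1/34, C = -A·(0 + 5) = -5/34
Result: (1/34)/(t - 5) - ((1/34)t + 5/34)/(t² + 9)


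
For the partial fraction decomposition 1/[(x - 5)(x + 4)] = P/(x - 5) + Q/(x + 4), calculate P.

Cover-up at x = 5: P = 1/(5 + 4) = 1/9


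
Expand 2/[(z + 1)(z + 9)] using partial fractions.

2/(z + 1)(z + 9) = P/(z + 1) + Q/(z + 9). P = 2/(-1 + 9) = 1/4, Q = 2/(-9 + 1) = -1/4
Result: (1/4)/(z + 1) - (1/4)/(z + 9)


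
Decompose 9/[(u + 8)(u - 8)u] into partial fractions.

Using cover-up method: α = 9/128, β = 9/128, γ = -9/64
Result: (9/128)/(u + 8) + (9/128)/(u - 8) - (9/64)/u


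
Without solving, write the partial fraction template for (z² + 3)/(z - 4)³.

Repeated linear factor (power 3): A/(z - 4) + B/(z - 4)² + C/(z - 4)³


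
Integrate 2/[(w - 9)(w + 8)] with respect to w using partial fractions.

Decompose: 2/[(w - 9)(w + 8)] = (2/17)/(w - 9) - (2/17)/(w + 8). Integrate each term: (2/17) ln|(w - 9)| - (2/17) ln|(w + 8)| + C


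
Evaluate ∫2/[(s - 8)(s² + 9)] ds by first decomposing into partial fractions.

Cover-up at s=8: α = 2/(8²+9) = 2/73. Coeff matching: β = -2/73, γ = -16/73. Decomposition: (2/73)/(s - 8) - ((2/73)s + 16/73)/(s² + 9). Integrate: linear → ln, quadratic → (1/2)ln + arctan: (2/73) ln|(s - 8)| - (1/73) ln(s² + 9) - (16/219) arctan(s/3) + C


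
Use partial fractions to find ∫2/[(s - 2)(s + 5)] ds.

Decompose: 2/[(s - 2)(s + 5)] = (2/7)/(s - 2) - (2/7)/(s + 5). Integrate each term: (2/7) ln|(s - 2)| - (2/7) ln|(s + 5)| + C


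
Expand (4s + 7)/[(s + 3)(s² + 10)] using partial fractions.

At s=-3: P = (4·(-3) + 7)/((-3)² + 10) = -5/19. Q = -P = 5/19, R = 4 - (-3)·P = 61/19
Result: (-5/19)/(s + 3) + ((5/19)s + 61/19)/(s² + 10)


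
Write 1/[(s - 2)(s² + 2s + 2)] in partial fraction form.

Cover-up at s = 2: P = 1/(2² + 2·2 + 2) = 1/10. Then Q = -P = -1/10, R = -P·(2 + 2) = -2/5
Result: (1/10)/(s - 2) - ((1/10)s + 2/5)/(s² + 2s + 2)


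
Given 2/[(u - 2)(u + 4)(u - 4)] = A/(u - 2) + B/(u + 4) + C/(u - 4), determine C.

Cover-up at u = 4: C = 2/[(4 - 2)(4 + 4)] = 2/[(2)(8)] = 2/16 = 1/8


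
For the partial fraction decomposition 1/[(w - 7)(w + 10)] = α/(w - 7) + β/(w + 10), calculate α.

Cover-up at w = 7: α = 1/(7 + 10) = 1/17


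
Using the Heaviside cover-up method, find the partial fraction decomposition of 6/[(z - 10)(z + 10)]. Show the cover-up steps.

Cover (z - 10): set z=10, get α = 6/(10 + 10) = 3/10. Cover (z + 10): set z=-10, get β = 6/(-10 - 10) = -3/10.
Result: (3/10)/(z - 10) - (3/10)/(z + 10)


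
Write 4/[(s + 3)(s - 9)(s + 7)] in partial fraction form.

Using cover-up method: α = -1/12, β = 1/48, γ = 1/16
Result: (-1/12)/(s + 3) + (1/48)/(s - 9) + (1/16)/(s + 7)


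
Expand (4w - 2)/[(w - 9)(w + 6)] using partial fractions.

At w=9: α = (4·9 - 2)/(9 + 6) = 34/15. At w=-6: β = (4·(-6) - 2)/(-6 - 9) = 26/15
Result: (34/15)/(w - 9) + (26/15)/(w + 6)


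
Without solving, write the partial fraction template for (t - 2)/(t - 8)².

Repeated linear factor: P/(t - 8) + Q/(t - 8)²


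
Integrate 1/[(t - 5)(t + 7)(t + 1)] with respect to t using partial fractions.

Cover-up: α = 1/72, β = 1/72, γ = -1/36. Decomposition: (1/72)/(t - 5) + (1/72)/(t + 7) - (1/36)/(t + 1). Integrate each term: (1/72) ln|(t - 5)| + (1/72) ln|(t + 7)| - (1/36) ln|(t + 1)| + C


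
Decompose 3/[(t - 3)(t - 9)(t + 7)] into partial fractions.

Using cover-up method: A = -1/20, B = 1/32, C = 3/160
Result: (-1/20)/(t - 3) + (1/32)/(t - 9) + (3/160)/(t + 7)


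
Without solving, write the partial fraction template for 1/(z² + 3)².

Repeated quadratic factor: (αz + β)/(z² + 3) + (γz + δ)/(z² + 3)²


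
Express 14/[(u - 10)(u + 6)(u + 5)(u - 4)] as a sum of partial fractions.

Using Heaviside cover-up: (7/720)/(u - 10) - (7/80)/(u + 6) + (14/135)/(u + 5) - (7/270)/(u - 4)


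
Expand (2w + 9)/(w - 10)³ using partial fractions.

(2w + 9) = A(w - 10)² + B(w - 10) + C. At w = 10: C = 2·10 + 9 = 29. Coefficients: A = 0, B = 2
Result: 2/(w - 10)² + 29/(w - 10)³


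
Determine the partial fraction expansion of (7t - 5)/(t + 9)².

(7t - 5) = A(t + 9) + B. At t = -9: B = 7·(-9) - 5 = -68. Coeff of t: A = 7
Result: 7/(t + 9) - 68/(t + 9)²


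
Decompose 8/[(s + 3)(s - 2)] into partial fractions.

8/(s + 3)(s - 2) = α/(s + 3) + β/(s - 2). α = 8/(-3 - 2) = -8/5, β = 8/(2 + 3) = 8/5
Result: (-8/5)/(s + 3) + (8/5)/(s - 2)


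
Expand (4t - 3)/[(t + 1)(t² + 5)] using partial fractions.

At t=-1: P = (4·(-1) - 3)/((-1)² + 5) = -7/6. Q = -P = 7/6, R = 4 - (-1)·P = 17/6
Result: (-7/6)/(t + 1) + ((7/6)t + 17/6)/(t² + 5)


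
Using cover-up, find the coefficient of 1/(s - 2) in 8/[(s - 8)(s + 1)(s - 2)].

Cover (s - 2), set s=2: 8/[(2 - 8)(2 + 1)] = -4/9


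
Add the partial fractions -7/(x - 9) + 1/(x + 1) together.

Common denominator (x - 9)(x + 1). Numerator: -7(x + 1) + 1(x - 9) = (-7x - 7) + (x - 9) = -6x - 16
Result: (-6x - 16)/[(x - 9)(x + 1)]


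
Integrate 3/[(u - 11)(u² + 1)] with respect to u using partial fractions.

Cover-up at u=11: P = 3/(11²+1) = 3/122. Coeff matching: Q = -3/122, R = -33/122. Decomposition: (3/122)/(u - 11) - ((3/122)u + 33/122)/(u² + 1). Integrate: linear → ln, quadratic → (1/2)ln + arctan: (3/122) ln|(u - 11)| - (3/244) ln(u² + 1) - (33/122) arctan(u) + C


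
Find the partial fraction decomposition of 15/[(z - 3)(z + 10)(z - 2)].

Using cover-up method: α = 15/13, β = 5/52, γ = -5/4
Result: (15/13)/(z - 3) + (5/52)/(z + 10) - (5/4)/(z - 2)


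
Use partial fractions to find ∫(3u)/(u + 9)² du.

Decompose: A = 3, B = 3·(-9) + 0 = -27, so (3u)/(u + 9)² = 3/(u + 9) - 27/(u + 9)². Integrate: ∫ A/(u + 9) du = 3 ln|(u + 9)|; ∫ B/(u + 9)² du = 27/(u + 9). Sum: 3 ln|(u + 9)| + 27/(u + 9) + C


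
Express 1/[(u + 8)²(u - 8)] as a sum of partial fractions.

Cover-up at u=8: C = 1/(8 + 8)² = 1/256. Cover-up at u=-8: B = 1/(-8 - 8) = -1/16. Comparing u² coeff: A = -C = -1/256
Result: (-1/256)/(u + 8) - (1/16)/(u + 8)² + (1/256)/(u - 8)


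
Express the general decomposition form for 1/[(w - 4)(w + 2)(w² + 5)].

Two linear + quadratic: P/(w - 4) + Q/(w + 2) + (Rw + S)/(w² + 5)


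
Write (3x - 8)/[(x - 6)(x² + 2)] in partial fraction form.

At x=6: α = (3·6 - 8)/(6² + 2) = 5/19. β = -α = -5/19, γ = 3 - 6·α = 27/19
Result: (5/19)/(x - 6) - ((5/19)x - 27/19)/(x² + 2)


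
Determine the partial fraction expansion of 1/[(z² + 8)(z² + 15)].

Coefficient matching gives A = C = 0, B = 1/(15-8) = 1/7, D = -B = -1/7
Result: (1/7)/(z² + 8) - (1/7)/(z² + 15)


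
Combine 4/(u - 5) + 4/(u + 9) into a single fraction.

Common denominator (u - 5)(u + 9). Numerator: 4(u + 9) + 4(u - 5) = (4u + 36) + (4u - 20) = 8u + 16
Result: (8u + 16)/[(u - 5)(u + 9)]


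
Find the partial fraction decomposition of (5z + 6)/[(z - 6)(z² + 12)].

At z=6: A = (5·6 + 6)/(6² + 12) = 3/4. B = -A = -3/4, C = 5 - 6·A = 1/2
Result: (3/4)/(z - 6) - ((3/4)z - 1/2)/(z² + 12)


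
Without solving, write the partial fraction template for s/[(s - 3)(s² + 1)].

Linear + irreducible quadratic: A/(s - 3) + (Bs + C)/(s² + 1)


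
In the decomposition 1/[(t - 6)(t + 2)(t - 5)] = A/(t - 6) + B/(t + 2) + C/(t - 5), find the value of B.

Cover-up at t = -2: B = 1/[(-2 - 6)(-2 - 5)] = 1/[(-8)(-7)] = 1/56


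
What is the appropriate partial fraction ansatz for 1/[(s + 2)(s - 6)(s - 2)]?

Three distinct linear factors: P/(s + 2) + Q/(s - 6) + R/(s - 2)


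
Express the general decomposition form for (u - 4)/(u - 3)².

Repeated linear factor: A/(u - 3) + B/(u - 3)²


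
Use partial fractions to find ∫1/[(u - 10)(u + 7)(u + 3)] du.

Cover-up: A = 1/221, B = 1/68, C = -1/52. Decomposition: (1/221)/(u - 10) + (1/68)/(u + 7) - (1/52)/(u + 3). Integrate each term: (1/221) ln|(u - 10)| + (1/68) ln|(u + 7)| - (1/52) ln|(u + 3)| + C


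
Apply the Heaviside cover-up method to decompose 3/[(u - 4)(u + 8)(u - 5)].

Cover (u - 4), u=4: A = 3/[(4 + 8)(4 - 5)] = -1/4. Cover (u + 8), u=-8: B = 3/[(-8 - 4)(-8 - 5)] = 1/52. Cover (u - 5), u=5: C = 3/[(5 - 4)(5 + 8)] = 3/13.
Result: (-1/4)/(u - 4) + (1/52)/(u + 8) + (3/13)/(u - 5)


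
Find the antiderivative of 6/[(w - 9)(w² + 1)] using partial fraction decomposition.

Cover-up at w=9: α = 6/(9²+1) = 3/41. Coeff matching: β = -3/41, γ = -27/41. Decomposition: (3/41)/(w - 9) - ((3/41)w + 27/41)/(w² + 1). Integrate: linear → ln, quadratic → (1/2)ln + arctan: (3/41) ln|(w - 9)| - (3/82) ln(w² + 1) - (27/41) arctan(w) + C


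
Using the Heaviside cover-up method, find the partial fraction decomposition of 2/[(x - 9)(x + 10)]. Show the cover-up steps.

Cover (x - 9): set x=9, get α = 2/(9 + 10) = 2/19. Cover (x + 10): set x=-10, get β = 2/(-10 - 9) = -2/19.
Result: (2/19)/(x - 9) - (2/19)/(x + 10)


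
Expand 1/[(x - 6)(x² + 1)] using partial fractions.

Cover-up at x = 6: P = 1/(6² + 1) = 1/37. Then Q = -P = -1/37, R = -P·(0 + 6) = -6/37
Result: (1/37)/(x - 6) - ((1/37)x + 6/37)/(x² + 1)


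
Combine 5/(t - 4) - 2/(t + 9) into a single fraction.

Common denominator (t - 4)(t + 9). Numerator: 5(t + 9) - 2(t - 4) = (5t + 45) - (2t - 8) = 3t + 53
Result: (3t + 53)/[(t - 4)(t + 9)]


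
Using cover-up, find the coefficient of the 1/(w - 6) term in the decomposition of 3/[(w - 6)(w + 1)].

Cover (w - 6), set w=6: 3/((w + 1) at w=6) = 3/(7) = 3/7


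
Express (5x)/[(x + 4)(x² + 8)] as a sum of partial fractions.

At x=-4: α = (5·(-4) + 0)/((-4)² + 8) = -5/6. β = -α = 5/6, γ = 5 - (-4)·α = 5/3
Result: (-5/6)/(x + 4) + ((5/6)x + 5/3)/(x² + 8)


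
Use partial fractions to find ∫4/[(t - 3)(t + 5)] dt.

Decompose: 4/[(t - 3)(t + 5)] = (1/2)/(t - 3) - (1/2)/(t + 5). Integrate each term: (1/2) ln|(t - 3)| - (1/2) ln|(t + 5)| + C


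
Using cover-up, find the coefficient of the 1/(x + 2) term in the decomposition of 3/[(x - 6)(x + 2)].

Cover (x + 2), set x=-2: 3/((x - 6) at x=-2) = 3/(-8) = -3/8


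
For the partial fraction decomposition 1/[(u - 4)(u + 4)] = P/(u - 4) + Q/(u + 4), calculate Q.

Cover-up at u = -4: Q = 1/(-4 - 4) = -1/8


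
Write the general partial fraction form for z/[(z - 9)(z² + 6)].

Linear + irreducible quadratic: P/(z - 9) + (Qz + R)/(z² + 6)


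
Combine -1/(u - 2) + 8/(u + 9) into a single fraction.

Common denominator (u - 2)(u + 9). Numerator: -1(u + 9) + 8(u - 2) = (-u - 9) + (8u - 16) = 7u - 25
Result: (7u - 25)/[(u - 2)(u + 9)]


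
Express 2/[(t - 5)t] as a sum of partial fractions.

2/(t - 5)t = P/(t - 5) + Q/t. P = 2/(5 - 0) = 2/5, Q = 2/(0 - 5) = -2/5
Result: (2/5)/(t - 5) - (2/5)/t


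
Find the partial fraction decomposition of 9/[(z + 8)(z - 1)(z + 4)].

Using cover-up method: A = 1/4, B = 1/5, C = -9/20
Result: (1/4)/(z + 8) + (1/5)/(z - 1) - (9/20)/(z + 4)


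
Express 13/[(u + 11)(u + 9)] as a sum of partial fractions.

13/(u + 11)(u + 9) = P/(u + 11) + Q/(u + 9). P = 13/(-11 + 9) = -13/2, Q = 13/(-9 + 11) = 13/2
Result: (-13/2)/(u + 11) + (13/2)/(u + 9)


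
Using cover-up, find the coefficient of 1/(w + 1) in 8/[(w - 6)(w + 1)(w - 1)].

Cover (w + 1), set w=-1: 8/[(-1 - 6)(-1 - 1)] = 4/7


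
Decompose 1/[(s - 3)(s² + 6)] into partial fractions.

Cover-up at s = 3: P = 1/(3² + 6) = 1/15. Then Q = -P = -1/15, R = -P·(0 + 3) = -1/5
Result: (1/15)/(s - 3) - ((1/15)s + 1/5)/(s² + 6)


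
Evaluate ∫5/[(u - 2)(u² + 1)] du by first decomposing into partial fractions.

Cover-up at u=2: P = 5/(2²+1) = 1. Coeff matching: Q = -1, R = -2. Decomposition: 1/(u - 2) - (u + 2)/(u² + 1). Integrate: linear → ln, quadratic → (1/2)ln + arctan: ln|(u - 2)| - (1/2) ln(u² + 1) - 2 arctan(u) + C


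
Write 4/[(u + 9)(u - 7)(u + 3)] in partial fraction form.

Using cover-up method: P = 1/24, Q = 1/40, R = -1/15
Result: (1/24)/(u + 9) + (1/40)/(u - 7) - (1/15)/(u + 3)


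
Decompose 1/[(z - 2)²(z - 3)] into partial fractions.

Cover-up at z=3: R = 1/(3 - 2)² = 1. Cover-up at z=2: Q = 1/(2 - 3) = -1. Comparing z² coeff: P = -R = -1
Result: -1/(z - 2) - 1/(z - 2)² + 1/(z - 3)


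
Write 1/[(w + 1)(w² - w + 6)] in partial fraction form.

Cover-up at w = -1: A = 1/((-1)² - 1·(-1) + 6) = 1/8. Then B = -A = -1/8, C = -A·(-1 - 1) = 1/4
Result: (1/8)/(w + 1) - ((1/8)w - 1/4)/(w² - w + 6)


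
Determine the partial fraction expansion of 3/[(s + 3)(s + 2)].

3/(s + 3)(s + 2) = α/(s + 3) + β/(s + 2). α = 3/(-3 + 2) = -3, β = 3/(-2 + 3) = 3
Result: -3/(s + 3) + 3/(s + 2)


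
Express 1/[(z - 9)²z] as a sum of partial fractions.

Cover-up at z=0: C = 1/(0 - 9)² = 1/81. Cover-up at z=9: B = 1/(9 - 0) = 1/9. Comparing z² coeff: A = -C = -1/81
Result: (-1/81)/(z - 9) + (1/9)/(z - 9)² + (1/81)/z


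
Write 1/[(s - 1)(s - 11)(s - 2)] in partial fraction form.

Using cover-up method: α = 1/10, β = 1/90, γ = -1/9
Result: (1/10)/(s - 1) + (1/90)/(s - 11) - (1/9)/(s - 2)


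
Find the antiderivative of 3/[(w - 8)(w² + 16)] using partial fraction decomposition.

Cover-up at w=8: A = 3/(8²+16) = 3/80. Coeff matching: B = -3/80, C = -3/10. Decomposition: (3/80)/(w - 8) - ((3/80)w + 3/10)/(w² + 16). Integrate: linear → ln, quadratic → (1/2)ln + arctan: (3/80) ln|(w - 8)| - (3/160) ln(w² + 16) - (3/40) arctan(w/4) + C


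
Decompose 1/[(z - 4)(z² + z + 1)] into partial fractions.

Cover-up at z = 4: α = 1/(4² + 1·4 + 1) = 1/21. Then β = -α = -1/21, γ = -α·(1 + 4) = -5/21
Result: (1/21)/(z - 4) - ((1/21)z + 5/21)/(z² + z + 1)


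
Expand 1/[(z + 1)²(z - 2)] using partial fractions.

Cover-up at z=2: C = 1/(2 + 1)² = 1/9. Cover-up at z=-1: B = 1/(-1 - 2) = -1/3. Comparing z² coeff: A = -C = -1/9
Result: (-1/9)/(z + 1) - (1/3)/(z + 1)² + (1/9)/(z - 2)


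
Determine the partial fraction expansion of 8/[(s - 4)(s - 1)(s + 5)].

Using cover-up method: A = 8/27, B = -4/9, C = 4/27
Result: (8/27)/(s - 4) - (4/9)/(s - 1) + (4/27)/(s + 5)


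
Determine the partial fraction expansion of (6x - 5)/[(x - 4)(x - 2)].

At x=4: A = (6·4 - 5)/(4 - 2) = 19/2. At x=2: B = (6·2 - 5)/(2 - 4) = -7/2
Result: (19/2)/(x - 4) - (7/2)/(x - 2)


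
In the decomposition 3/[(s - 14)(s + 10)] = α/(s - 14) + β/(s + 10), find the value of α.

Cover-up at s = 14: α = 3/(14 + 10) = 3/24 = 1/8


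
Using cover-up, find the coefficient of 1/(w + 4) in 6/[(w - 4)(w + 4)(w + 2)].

Cover (w + 4), set w=-4: 6/[(-4 - 4)(-4 + 2)] = 3/8


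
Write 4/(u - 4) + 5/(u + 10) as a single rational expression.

Common denominator (u - 4)(u + 10). Numerator: 4(u + 10) + 5(u - 4) = (4u + 40) + (5u - 20) = 9u + 20
Result: (9u + 20)/[(u - 4)(u + 10)]


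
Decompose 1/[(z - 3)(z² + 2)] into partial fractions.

Cover-up at z = 3: A = 1/(3² + 2) = 1/11. Then B = -A = -1/11, C = -A·(0 + 3) = -3/11
Result: (1/11)/(z - 3) - ((1/11)z + 3/11)/(z² + 2)


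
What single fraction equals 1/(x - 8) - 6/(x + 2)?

Common denominator (x - 8)(x + 2). Numerator: 1(x + 2) - 6(x - 8) = (x + 2) - (6x - 48) = -5x + 50
Result: (-5x + 50)/[(x - 8)(x + 2)]


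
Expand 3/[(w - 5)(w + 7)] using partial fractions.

3/(w - 5)(w + 7) = P/(w - 5) + Q/(w + 7). P = 3/(5 + 7) = 1/4, Q = 3/(-7 - 5) = -1/4
Result: (1/4)/(w - 5) - (1/4)/(w + 7)


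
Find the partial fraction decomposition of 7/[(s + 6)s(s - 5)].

Using cover-up method: P = 7/66, Q = -7/30, R = 7/55
Result: (7/66)/(s + 6) - (7/30)/s + (7/55)/(s - 5)


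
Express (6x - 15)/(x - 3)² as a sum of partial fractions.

(6x - 15) = A(x - 3) + B. At x = 3: B = 6·3 - 15 = 3. Coeff of x: A = 6
Result: 6/(x - 3) + 3/(x - 3)²


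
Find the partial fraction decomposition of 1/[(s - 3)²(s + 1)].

Cover-up at s=-1: C = 1/(-1 - 3)² = 1/16. Cover-up at s=3: B = 1/(3 + 1) = 1/4. Comparing s² coeff: A = -C = -1/16
Result: (-1/16)/(s - 3) + (1/4)/(s - 3)² + (1/16)/(s + 1)


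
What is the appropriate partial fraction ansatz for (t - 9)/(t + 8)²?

Repeated linear factor: α/(t + 8) + β/(t + 8)²


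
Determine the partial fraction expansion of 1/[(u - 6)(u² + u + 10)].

Cover-up at u = 6: A = 1/(6² + 1·6 + 10) = 1/52. Then B = -A = -1/52, C = -A·(1 + 6) = -7/52
Result: (1/52)/(u - 6) - ((1/52)u + 7/52)/(u² + u + 10)


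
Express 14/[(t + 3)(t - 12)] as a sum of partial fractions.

14/(t + 3)(t - 12) = α/(t + 3) + β/(t - 12). α = 14/(-3 - 12) = -14/15, β = 14/(12 + 3) = 14/15
Result: (-14/15)/(t + 3) + (14/15)/(t - 12)


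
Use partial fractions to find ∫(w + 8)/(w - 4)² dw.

Decompose: A = 1, B = 1·4 + 8 = 12, so (w + 8)/(w - 4)² = 1/(w - 4) + 12/(w - 4)². Integrate: ∫ A/(w - 4) dw = ln|(w - 4)|; ∫ B/(w - 4)² dw = -12/(w - 4). Sum: ln|(w - 4)| - 12/(w - 4) + C


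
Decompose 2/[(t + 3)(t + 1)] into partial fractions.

2/(t + 3)(t + 1) = α/(t + 3) + β/(t + 1). α = 2/(-3 + 1) = -1, β = 2/(-1 + 3) = 1
Result: -1/(t + 3) + 1/(t + 1)


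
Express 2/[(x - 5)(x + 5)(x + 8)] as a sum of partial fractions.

Using cover-up method: α = 1/65, β = -1/15, γ = 2/39
Result: (1/65)/(x - 5) - (1/15)/(x + 5) + (2/39)/(x + 8)


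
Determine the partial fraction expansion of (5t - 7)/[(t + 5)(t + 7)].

At t=-5: P = (5·(-5) - 7)/(-5 + 7) = -16. At t=-7: Q = (5·(-7) - 7)/(-7 + 5) = 21
Result: -16/(t + 5) + 21/(t + 7)


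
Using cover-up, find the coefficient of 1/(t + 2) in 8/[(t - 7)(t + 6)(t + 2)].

Cover (t + 2), set t=-2: 8/[(-2 - 7)(-2 + 6)] = -2/9


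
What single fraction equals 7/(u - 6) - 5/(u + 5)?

Common denominator (u - 6)(u + 5). Numerator: 7(u + 5) - 5(u - 6) = (7u + 35) - (5u - 30) = 2u + 65
Result: (2u + 65)/[(u - 6)(u + 5)]


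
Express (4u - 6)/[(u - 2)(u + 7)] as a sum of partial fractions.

At u=2: P = (4·2 - 6)/(2 + 7) = 2/9. At u=-7: Q = (4·(-7) - 6)/(-7 - 2) = 34/9
Result: (2/9)/(u - 2) + (34/9)/(u + 7)


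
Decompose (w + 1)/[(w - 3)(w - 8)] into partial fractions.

At w=3: P = (1·3 + 1)/(3 - 8) = -4/5. At w=8: Q = (1·8 + 1)/(8 - 3) = 9/5
Result: (-4/5)/(w - 3) + (9/5)/(w - 8)


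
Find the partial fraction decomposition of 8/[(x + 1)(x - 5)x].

Using cover-up method: P = 4/3, Q = 4/15, R = -8/5
Result: (4/3)/(x + 1) + (4/15)/(x - 5) - (8/5)/x


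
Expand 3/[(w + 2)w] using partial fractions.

3/(w + 2)w = P/(w + 2) + Q/w. P = 3/(-2 - 0) = -3/2, Q = 3/(0 + 2) = 3/2
Result: (-3/2)/(w + 2) + (3/2)/w


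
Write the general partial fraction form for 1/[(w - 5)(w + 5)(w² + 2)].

Two linear + quadratic: α/(w - 5) + β/(w + 5) + (γw + δ)/(w² + 2)


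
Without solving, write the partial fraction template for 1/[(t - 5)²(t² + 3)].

Repeated linear + quadratic: P/(t - 5) + Q/(t - 5)² + (Rt + S)/(t² + 3)


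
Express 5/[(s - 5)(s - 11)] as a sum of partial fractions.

5/(s - 5)(s - 11) = α/(s - 5) + β/(s - 11). α = 5/(5 - 11) = -5/6, β = 5/(11 - 5) = 5/6
Result: (-5/6)/(s - 5) + (5/6)/(s - 11)


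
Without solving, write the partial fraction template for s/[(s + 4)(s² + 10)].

Linear + irreducible quadratic: α/(s + 4) + (βs + γ)/(s² + 10)


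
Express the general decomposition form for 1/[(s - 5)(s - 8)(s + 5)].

Three distinct linear factors: α/(s - 5) + β/(s - 8) + γ/(s + 5)


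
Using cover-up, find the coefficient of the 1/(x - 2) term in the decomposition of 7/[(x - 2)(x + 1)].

Cover (x - 2), set x=2: 7/((x + 1) at x=2) = 7/(3) = 7/3


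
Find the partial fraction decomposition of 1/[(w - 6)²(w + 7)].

Cover-up at w=-7: γ = 1/(-7 - 6)² = 1/169. Cover-up at w=6: β = 1/(6 + 7) = 1/13. Comparing w² coeff: α = -γ = -1/169
Result: (-1/169)/(w - 6) + (1/13)/(w - 6)² + (1/169)/(w + 7)


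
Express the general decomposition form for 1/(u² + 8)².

Repeated quadratic factor: (αu + β)/(u² + 8) + (γu + δ)/(u² + 8)²


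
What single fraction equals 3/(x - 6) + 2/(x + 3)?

Common denominator (x - 6)(x + 3). Numerator: 3(x + 3) + 2(x - 6) = (3x + 9) + (2x - 12) = 5x - 3
Result: (5x - 3)/[(x - 6)(x + 3)]


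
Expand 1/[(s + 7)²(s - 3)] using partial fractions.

Cover-up at s=3: R = 1/(3 + 7)² = 1/100. Cover-up at s=-7: Q = 1/(-7 - 3) = -1/10. Comparing s² coeff: P = -R = -1/100
Result: (-1/100)/(s + 7) - (1/10)/(s + 7)² + (1/100)/(s - 3)
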